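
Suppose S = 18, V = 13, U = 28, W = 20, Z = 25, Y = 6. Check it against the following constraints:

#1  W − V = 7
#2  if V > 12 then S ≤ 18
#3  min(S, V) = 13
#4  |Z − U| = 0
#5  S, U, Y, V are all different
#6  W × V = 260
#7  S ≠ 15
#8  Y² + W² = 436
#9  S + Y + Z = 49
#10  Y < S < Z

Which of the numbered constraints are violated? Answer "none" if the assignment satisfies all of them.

Constraint 4 is violated.

#1 W − V = 20 − 13 = 7  ✔
#2 V = 13 > 12, so we need S ≤ 18; S = 18 ≤ 18  ✔
#3 min(18, 13) = 13  ✔
#4 |25 − 28| = 3, not 0  ✘
#5 values 18, 28, 6, 13 are pairwise distinct  ✔
#6 W × V = 20 × 13 = 260  ✔
#7 S = 18, and 18 ≠ 15  ✔
#8 Y² + W² = 6² + 20² = 36 + 400 = 436  ✔
#9 S + Y + Z = 18 + 6 + 25 = 49  ✔
#10 values 6 < 18 < 25  ✔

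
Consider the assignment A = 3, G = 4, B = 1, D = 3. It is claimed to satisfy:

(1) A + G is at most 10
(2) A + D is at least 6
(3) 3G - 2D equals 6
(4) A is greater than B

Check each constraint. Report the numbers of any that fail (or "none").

No violations.

(1) A + G = 3 + 4 = 7; 7 ≤ 10  yes
(2) A + D = 3 + 3 = 6; 6 ≥ 6  yes
(3) 3G - 2D = 3(4) - 2(3) = 6  yes
(4) A = 3, B = 1; 3 > 1  yes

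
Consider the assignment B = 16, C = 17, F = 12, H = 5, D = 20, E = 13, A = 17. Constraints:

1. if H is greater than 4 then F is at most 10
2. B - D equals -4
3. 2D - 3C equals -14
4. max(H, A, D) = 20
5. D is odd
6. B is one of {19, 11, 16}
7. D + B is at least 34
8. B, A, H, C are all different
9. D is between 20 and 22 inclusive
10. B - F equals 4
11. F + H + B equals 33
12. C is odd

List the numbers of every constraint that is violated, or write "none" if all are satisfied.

The assignment fails constraints 1, 3, 5, and 8.

1. H = 5 > 4, so we need F ≤ 10; but F = 12 > 10  ✘
2. B - D = 16 - 20 = -4  ✔
3. 2D - 3C = 2(20) - 3(17) = -11, not -14  ✘
4. max(5, 17, 20) = 20  ✔
5. D = 20 is even  ✘
6. B = 16 is in {19, 11, 16}  ✔
7. D + B = 20 + 16 = 36; 36 ≥ 34  ✔
8. A = C = 17, not all different  ✘
9. D = 20 lies in [20, 22]  ✔
10. B - F = 16 - 12 = 4  ✔
11. F + H + B = 12 + 5 + 16 = 33  ✔
12. C = 17 is odd  ✔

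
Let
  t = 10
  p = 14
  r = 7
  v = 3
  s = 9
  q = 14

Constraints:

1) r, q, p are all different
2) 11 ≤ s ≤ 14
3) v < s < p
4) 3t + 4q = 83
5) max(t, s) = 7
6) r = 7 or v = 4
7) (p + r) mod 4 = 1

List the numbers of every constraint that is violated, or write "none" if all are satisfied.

1) q = p = 14, not all different — fails.
2) s = 9 is outside [11, 14] — fails.
3) values 3 < 9 < 14 — holds.
4) 3t + 4q = 3(10) + 4(14) = 86, not 83 — fails.
5) max(10, 9) = 10, not 7 — fails.
6) r = 7 = 7 (first disjunct) — holds.
7) p + r = 21; 21 mod 4 = 1 — holds.

The assignment fails constraints 1, 2, 4, and 5.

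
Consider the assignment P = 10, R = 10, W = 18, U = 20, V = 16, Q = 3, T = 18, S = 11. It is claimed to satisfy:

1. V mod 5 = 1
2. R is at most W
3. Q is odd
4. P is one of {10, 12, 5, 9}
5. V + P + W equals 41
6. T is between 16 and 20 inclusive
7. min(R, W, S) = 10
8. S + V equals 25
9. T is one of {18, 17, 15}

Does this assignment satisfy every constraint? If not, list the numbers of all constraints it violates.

1. 16 mod 5 = 1 — holds.
2. R = 10, W = 18; 10 ≤ 18 — holds.
3. Q = 3 is odd — holds.
4. P = 10 is in {10, 12, 5, 9} — holds.
5. V + P + W = 16 + 10 + 18 = 44, not 41 — does not hold.
6. T = 18 lies in [16, 20] — holds.
7. min(10, 18, 11) = 10 — holds.
8. S + V = 11 + 16 = 27, not 25 — does not hold.
9. T = 18 is in {18, 17, 15} — holds.

Constraints 5 and 8 do not hold.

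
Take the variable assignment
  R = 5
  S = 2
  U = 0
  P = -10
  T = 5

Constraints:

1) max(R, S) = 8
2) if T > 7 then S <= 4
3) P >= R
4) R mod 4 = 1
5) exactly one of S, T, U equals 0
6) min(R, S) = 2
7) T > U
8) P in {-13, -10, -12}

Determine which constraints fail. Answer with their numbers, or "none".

No — constraints 1, 3 are not satisfied.

1) max(5, 2) = 5, not 8 — violated.
2) T = 5, not > 7; antecedent false, conditional vacuously true — OK.
3) P = -10, R = 5; -10 < 5 (want ≥) — violated.
4) 5 mod 4 = 1 — OK.
5) S=2, T=5, U=0; 1 of them equals 0 — OK.
6) min(5, 2) = 2 — OK.
7) T = 5, U = 0; 5 > 0 — OK.
8) P = -10 is in {-13, -10, -12} — OK.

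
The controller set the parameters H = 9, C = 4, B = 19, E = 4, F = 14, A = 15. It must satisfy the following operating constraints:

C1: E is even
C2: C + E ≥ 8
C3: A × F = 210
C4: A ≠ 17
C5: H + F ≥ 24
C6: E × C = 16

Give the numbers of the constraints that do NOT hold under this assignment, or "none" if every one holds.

Constraint 5 does not hold.

C1: E = 4 is even — holds.
C2: C + E = 4 + 4 = 8; 8 ≥ 8 — holds.
C3: A × F = 15 × 14 = 210 — holds.
C4: A = 15, and 15 ≠ 17 — holds.
C5: H + F = 9 + 14 = 23; 23 < 24, bound 24 not met — does not hold.
C6: E × C = 4 × 4 = 16 — holds.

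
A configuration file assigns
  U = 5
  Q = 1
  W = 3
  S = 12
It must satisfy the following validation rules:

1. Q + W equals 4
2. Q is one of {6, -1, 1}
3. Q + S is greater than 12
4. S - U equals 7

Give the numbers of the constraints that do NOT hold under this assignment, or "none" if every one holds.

1. Q + W = 1 + 3 = 4 — satisfied.
2. Q = 1 is in {6, -1, 1} — satisfied.
3. Q + S = 1 + 12 = 13; 13 > 12 — satisfied.
4. S - U = 12 - 5 = 7 — satisfied.

The assignment satisfies every constraint.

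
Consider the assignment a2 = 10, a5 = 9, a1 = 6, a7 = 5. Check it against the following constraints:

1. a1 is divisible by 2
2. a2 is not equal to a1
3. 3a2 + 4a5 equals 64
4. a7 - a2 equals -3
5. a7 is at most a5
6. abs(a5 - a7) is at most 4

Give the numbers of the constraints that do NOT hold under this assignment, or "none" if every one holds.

Constraints 3 and 4 are violated.

1. 6 / 2 = 3, so 2 divides 6 — satisfied.
2. a2 = 10, a1 = 6; distinct — satisfied.
3. 3a2 + 4a5 = 3(10) + 4(9) = 66, not 64 — violated.
4. a7 - a2 = 5 - 10 = -5, not -3 — violated.
5. a7 = 5, a5 = 9; 5 ≤ 9 — satisfied.
6. abs(9 - 5) = 4; 4 ≤ 4 — satisfied.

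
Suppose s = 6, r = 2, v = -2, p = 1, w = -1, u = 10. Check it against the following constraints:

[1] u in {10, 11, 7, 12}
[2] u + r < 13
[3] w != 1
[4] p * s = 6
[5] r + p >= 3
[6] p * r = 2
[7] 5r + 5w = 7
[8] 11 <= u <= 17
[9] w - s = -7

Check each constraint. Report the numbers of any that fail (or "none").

[1] u = 10 is in {10, 11, 7, 12}  holds
[2] u + r = 10 + 2 = 12; 12 < 13  holds
[3] w = -1, and -1 ≠ 1  holds
[4] p * s = 1 * 6 = 6  holds
[5] r + p = 2 + 1 = 3; 3 ≥ 3  holds
[6] p * r = 1 * 2 = 2  holds
[7] 5r + 5w = 5(2) + 5(-1) = 5, not 7  fails
[8] u = 10 is outside [11, 17]  fails
[9] w - s = -1 - 6 = -7  holds

The assignment fails constraints 7 and 8.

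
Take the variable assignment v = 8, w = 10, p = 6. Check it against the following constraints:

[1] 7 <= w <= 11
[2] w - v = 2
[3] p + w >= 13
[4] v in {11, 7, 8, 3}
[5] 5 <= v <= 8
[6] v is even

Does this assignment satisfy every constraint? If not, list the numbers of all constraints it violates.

[1] w = 10 lies in [7, 11]  holds
[2] w - v = 10 - 8 = 2  holds
[3] p + w = 6 + 10 = 16; 16 ≥ 13  holds
[4] v = 8 is in {11, 7, 8, 3}  holds
[5] v = 8 lies in [5, 8]  holds
[6] v = 8 is even  holds

All constraints are satisfied.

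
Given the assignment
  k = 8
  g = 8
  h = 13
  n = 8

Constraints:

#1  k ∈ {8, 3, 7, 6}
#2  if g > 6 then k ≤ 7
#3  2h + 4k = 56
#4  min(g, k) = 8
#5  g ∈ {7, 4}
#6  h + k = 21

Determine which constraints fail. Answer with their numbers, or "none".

#1 k = 8 is in {8, 3, 7, 6}  ✔
#2 g = 8 > 6, so we need k ≤ 7; but k = 8 > 7  ✘
#3 2h + 4k = 2(13) + 4(8) = 58, not 56  ✘
#4 min(8, 8) = 8  ✔
#5 g = 8 is not in {7, 4}  ✘
#6 h + k = 13 + 8 = 21  ✔

Constraints 2, 3, and 5 are violated.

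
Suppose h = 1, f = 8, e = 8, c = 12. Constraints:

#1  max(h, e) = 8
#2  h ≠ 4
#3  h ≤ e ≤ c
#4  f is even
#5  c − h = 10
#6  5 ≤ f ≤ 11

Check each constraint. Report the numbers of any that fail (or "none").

The assignment fails constraint 5.

#1 max(1, 8) = 8 — holds.
#2 h = 1, and 1 ≠ 4 — holds.
#3 values 1 ≤ 8 ≤ 12 — holds.
#4 f = 8 is even — holds.
#5 c − h = 12 − 1 = 11, not 10 — does not hold.
#6 f = 8 lies in [5, 11] — holds.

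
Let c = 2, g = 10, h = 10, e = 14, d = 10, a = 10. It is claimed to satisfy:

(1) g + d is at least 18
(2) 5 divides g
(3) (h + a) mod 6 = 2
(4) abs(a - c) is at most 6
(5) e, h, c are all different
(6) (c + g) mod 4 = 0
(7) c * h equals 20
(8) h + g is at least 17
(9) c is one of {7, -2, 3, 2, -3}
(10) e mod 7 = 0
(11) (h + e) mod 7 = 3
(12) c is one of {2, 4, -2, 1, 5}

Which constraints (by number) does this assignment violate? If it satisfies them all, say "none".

(1) g + d = 10 + 10 = 20; 20 ≥ 18 — satisfied.
(2) 10 / 5 = 2, so 5 divides 10 — satisfied.
(3) h + a = 20; 20 mod 6 = 2 — satisfied.
(4) abs(10 - 2) = 8; 8 > 6, exceeds bound 6 — violated.
(5) values 14, 10, 2 are pairwise distinct — satisfied.
(6) c + g = 12; 12 mod 4 = 0 — satisfied.
(7) c * h = 2 * 10 = 20 — satisfied.
(8) h + g = 10 + 10 = 20; 20 ≥ 17 — satisfied.
(9) c = 2 is in {7, -2, 3, 2, -3} — satisfied.
(10) 14 mod 7 = 0 — satisfied.
(11) h + e = 24; 24 mod 7 = 3 — satisfied.
(12) c = 2 is in {2, 4, -2, 1, 5} — satisfied.

Constraint 4 is violated.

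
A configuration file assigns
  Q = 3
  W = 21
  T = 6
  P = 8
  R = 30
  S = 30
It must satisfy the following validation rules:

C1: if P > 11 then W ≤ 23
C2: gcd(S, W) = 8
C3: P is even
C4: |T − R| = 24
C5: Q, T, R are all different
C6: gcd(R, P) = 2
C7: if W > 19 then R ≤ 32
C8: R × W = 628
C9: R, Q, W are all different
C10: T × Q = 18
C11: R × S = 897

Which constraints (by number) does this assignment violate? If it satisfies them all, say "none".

C1: P = 8, not > 11; antecedent false, conditional vacuously true  OK
C2: gcd(30, 21) = 3, not 8  FAIL
C3: P = 8 is even  OK
C4: |6 − 30| = 24  OK
C5: values 3, 6, 30 are pairwise distinct  OK
C6: gcd(30, 8) = 2  OK
C7: W = 21 > 19, so we need R ≤ 32; R = 30 ≤ 32  OK
C8: R × W = 30 × 21 = 630, not 628  FAIL
C9: values 30, 3, 21 are pairwise distinct  OK
C10: T × Q = 6 × 3 = 18  OK
C11: R × S = 30 × 30 = 900, not 897  FAIL

Constraints 2, 8, 11 do not hold.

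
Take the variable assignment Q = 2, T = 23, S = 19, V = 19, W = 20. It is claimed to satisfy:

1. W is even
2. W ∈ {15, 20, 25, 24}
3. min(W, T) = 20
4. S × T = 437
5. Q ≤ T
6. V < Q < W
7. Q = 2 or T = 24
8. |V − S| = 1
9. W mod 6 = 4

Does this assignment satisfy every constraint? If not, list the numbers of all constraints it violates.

Constraints 6, 8, and 9 do not hold.

1. W = 20 is even — OK.
2. W = 20 is in {15, 20, 25, 24} — OK.
3. min(20, 23) = 20 — OK.
4. S × T = 19 × 23 = 437 — OK.
5. Q = 2, T = 23; 2 ≤ 23 — OK.
6. values 19, 2, 20; V = 19 is not < Q = 2 — violated.
7. Q = 2 = 2 (first disjunct) — OK.
8. |19 − 19| = 0, not 1 — violated.
9. 20 mod 6 = 2, not 4 — violated.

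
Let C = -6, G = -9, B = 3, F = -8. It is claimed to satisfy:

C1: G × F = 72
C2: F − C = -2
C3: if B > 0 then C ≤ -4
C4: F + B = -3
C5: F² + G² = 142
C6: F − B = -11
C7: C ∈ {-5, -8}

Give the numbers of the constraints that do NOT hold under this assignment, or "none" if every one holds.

C1: G × F = -9 × (-8) = 72 — holds.
C2: F − C = -8 − (-6) = -2 — holds.
C3: B = 3 > 0, so we need C ≤ -4; C = -6 ≤ -4 — holds.
C4: F + B = -8 + 3 = -5, not -3 — does not hold.
C5: F² + G² = (-8)² + (-9)² = 64 + 81 = 145, not 142 — does not hold.
C6: F − B = -8 − 3 = -11 — holds.
C7: C = -6 is not in {-5, -8} — does not hold.

Constraints 4, 5, 7 do not hold.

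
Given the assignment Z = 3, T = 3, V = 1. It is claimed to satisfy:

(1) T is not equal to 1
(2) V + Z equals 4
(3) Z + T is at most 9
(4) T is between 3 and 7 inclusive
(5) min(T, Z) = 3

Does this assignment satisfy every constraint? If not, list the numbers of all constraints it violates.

(1) T = 3, and 3 ≠ 1  true
(2) V + Z = 1 + 3 = 4  true
(3) Z + T = 3 + 3 = 6; 6 ≤ 9  true
(4) T = 3 lies in [3, 7]  true
(5) min(3, 3) = 3  true

None — every constraint holds.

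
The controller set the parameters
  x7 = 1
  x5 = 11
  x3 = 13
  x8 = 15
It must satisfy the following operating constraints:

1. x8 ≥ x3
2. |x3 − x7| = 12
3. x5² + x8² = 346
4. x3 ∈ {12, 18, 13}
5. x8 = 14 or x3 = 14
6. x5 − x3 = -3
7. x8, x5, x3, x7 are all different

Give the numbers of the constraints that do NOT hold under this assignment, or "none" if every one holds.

1. x8 = 15, x3 = 13; 15 ≥ 13 — holds.
2. |13 − 1| = 12 — holds.
3. x5² + x8² = 11² + 15² = 121 + 225 = 346 — holds.
4. x3 = 13 is in {12, 18, 13} — holds.
5. x8 = 15 ≠ 14 and x3 = 13 ≠ 14; both disjuncts false — does not hold.
6. x5 − x3 = 11 − 13 = -2, not -3 — does not hold.
7. values 15, 11, 13, 1 are pairwise distinct — holds.

No — constraints 5 and 6 are not satisfied.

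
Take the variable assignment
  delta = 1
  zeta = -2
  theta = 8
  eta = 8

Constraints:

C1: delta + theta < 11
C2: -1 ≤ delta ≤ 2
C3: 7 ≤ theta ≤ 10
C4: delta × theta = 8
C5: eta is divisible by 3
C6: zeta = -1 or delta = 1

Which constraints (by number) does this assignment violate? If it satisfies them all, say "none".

The assignment fails constraint 5.

C1: delta + theta = 1 + 8 = 9; 9 < 11 — OK.
C2: delta = 1 lies in [-1, 2] — OK.
C3: theta = 8 lies in [7, 10] — OK.
C4: delta × theta = 1 × 8 = 8 — OK.
C5: 8 = 3×2 + 2, so 3 does not divide 8 — violated.
C6: zeta = -2 ≠ -1, but delta = 1 = 1 (second disjunct) — OK.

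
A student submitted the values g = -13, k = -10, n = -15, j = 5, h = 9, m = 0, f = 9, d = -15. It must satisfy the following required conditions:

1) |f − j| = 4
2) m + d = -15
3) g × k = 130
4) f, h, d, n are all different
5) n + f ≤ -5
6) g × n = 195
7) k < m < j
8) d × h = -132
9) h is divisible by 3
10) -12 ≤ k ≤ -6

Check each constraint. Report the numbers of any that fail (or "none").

No — constraints 4 and 8 are not satisfied.

1) |9 − 5| = 4 — satisfied.
2) m + d = 0 + (-15) = -15 — satisfied.
3) g × k = -13 × (-10) = 130 — satisfied.
4) f = h = 9, not all different — violated.
5) n + f = -15 + 9 = -6; -6 ≤ -5 — satisfied.
6) g × n = -13 × (-15) = 195 — satisfied.
7) values -10 < 0 < 5 — satisfied.
8) d × h = -15 × 9 = -135, not -132 — violated.
9) 9 / 3 = 3, so 3 divides 9 — satisfied.
10) k = -10 lies in [-12, -6] — satisfied.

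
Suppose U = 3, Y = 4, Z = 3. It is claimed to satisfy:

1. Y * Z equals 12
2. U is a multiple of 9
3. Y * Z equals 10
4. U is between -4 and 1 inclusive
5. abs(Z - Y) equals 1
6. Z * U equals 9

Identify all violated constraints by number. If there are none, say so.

1. Y * Z = 4 * 3 = 12 — satisfied.
2. 3 = 9*0 + 3, so 9 does not divide 3 — violated.
3. Y * Z = 4 * 3 = 12, not 10 — violated.
4. U = 3 is outside [-4, 1] — violated.
5. abs(3 - 4) = 1 — satisfied.
6. Z * U = 3 * 3 = 9 — satisfied.

No — constraints 2, 3, 4 are not satisfied.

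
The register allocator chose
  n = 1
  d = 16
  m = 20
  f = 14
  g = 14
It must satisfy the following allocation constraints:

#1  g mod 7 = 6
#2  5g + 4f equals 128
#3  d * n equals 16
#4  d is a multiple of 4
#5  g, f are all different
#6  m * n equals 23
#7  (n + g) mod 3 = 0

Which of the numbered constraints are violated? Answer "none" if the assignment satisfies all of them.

#1 14 mod 7 = 0, not 6  ✘
#2 5g + 4f = 5(14) + 4(14) = 126, not 128  ✘
#3 d * n = 16 * 1 = 16  ✔
#4 16 / 4 = 4, so 4 divides 16  ✔
#5 g = f = 14, not all different  ✘
#6 m * n = 20 * 1 = 20, not 23  ✘
#7 n + g = 15; 15 mod 3 = 0  ✔

Constraints 1, 2, 5, and 6 do not hold.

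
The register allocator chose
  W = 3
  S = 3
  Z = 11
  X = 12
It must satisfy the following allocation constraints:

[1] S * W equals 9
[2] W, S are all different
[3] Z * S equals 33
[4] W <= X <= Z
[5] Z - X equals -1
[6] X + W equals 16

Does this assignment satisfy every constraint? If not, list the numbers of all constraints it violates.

[1] S * W = 3 * 3 = 9 — holds.
[2] W = S = 3, not all different — does not hold.
[3] Z * S = 11 * 3 = 33 — holds.
[4] values 3, 12, 11; X = 12 is not <= Z = 11 — does not hold.
[5] Z - X = 11 - 12 = -1 — holds.
[6] X + W = 12 + 3 = 15, not 16 — does not hold.

The assignment fails constraints 2, 4, and 6.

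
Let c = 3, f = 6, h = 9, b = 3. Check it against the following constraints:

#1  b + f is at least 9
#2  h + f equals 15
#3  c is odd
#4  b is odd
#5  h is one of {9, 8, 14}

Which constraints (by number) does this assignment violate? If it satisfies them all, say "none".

The assignment satisfies every constraint.

#1 b + f = 3 + 6 = 9; 9 ≥ 9  yes
#2 h + f = 9 + 6 = 15  yes
#3 c = 3 is odd  yes
#4 b = 3 is odd  yes
#5 h = 9 is in {9, 8, 14}  yes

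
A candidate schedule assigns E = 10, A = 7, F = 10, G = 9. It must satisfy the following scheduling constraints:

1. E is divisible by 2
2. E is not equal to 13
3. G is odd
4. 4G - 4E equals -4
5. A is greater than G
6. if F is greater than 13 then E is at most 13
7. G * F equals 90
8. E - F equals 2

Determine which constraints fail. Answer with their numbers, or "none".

No — constraints 5, 8 are not satisfied.

1. 10 / 2 = 5, so 2 divides 10 — satisfied.
2. E = 10, and 10 ≠ 13 — satisfied.
3. G = 9 is odd — satisfied.
4. 4G - 4E = 4(9) - 4(10) = -4 — satisfied.
5. A = 7, G = 9; 7 ≤ 9 (want >) — violated.
6. F = 10, not > 13; antecedent false, conditional vacuously true — satisfied.
7. G * F = 9 * 10 = 90 — satisfied.
8. E - F = 10 - 10 = 0, not 2 — violated.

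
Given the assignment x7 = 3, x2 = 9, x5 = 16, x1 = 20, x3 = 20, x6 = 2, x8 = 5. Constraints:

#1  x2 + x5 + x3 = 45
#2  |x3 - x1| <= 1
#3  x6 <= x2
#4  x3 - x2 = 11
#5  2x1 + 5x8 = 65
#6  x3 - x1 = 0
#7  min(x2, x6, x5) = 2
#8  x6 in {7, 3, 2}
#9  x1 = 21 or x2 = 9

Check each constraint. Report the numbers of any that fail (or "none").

#1 x2 + x5 + x3 = 9 + 16 + 20 = 45 — holds.
#2 |20 - 20| = 0; 0 ≤ 1 — holds.
#3 x6 = 2, x2 = 9; 2 ≤ 9 — holds.
#4 x3 - x2 = 20 - 9 = 11 — holds.
#5 2x1 + 5x8 = 2(20) + 5(5) = 65 — holds.
#6 x3 - x1 = 20 - 20 = 0 — holds.
#7 min(9, 2, 16) = 2 — holds.
#8 x6 = 2 is in {7, 3, 2} — holds.
#9 x1 = 20 ≠ 21, but x2 = 9 = 9 (second disjunct) — holds.

None — every constraint holds.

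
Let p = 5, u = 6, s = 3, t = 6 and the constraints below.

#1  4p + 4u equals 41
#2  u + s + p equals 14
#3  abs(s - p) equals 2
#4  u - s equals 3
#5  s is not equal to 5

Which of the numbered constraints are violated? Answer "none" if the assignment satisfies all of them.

#1 4p + 4u = 4(5) + 4(6) = 44, not 41  FAIL
#2 u + s + p = 6 + 3 + 5 = 14  OK
#3 abs(3 - 5) = 2  OK
#4 u - s = 6 - 3 = 3  OK
#5 s = 3, and 3 ≠ 5  OK

Violated: 1.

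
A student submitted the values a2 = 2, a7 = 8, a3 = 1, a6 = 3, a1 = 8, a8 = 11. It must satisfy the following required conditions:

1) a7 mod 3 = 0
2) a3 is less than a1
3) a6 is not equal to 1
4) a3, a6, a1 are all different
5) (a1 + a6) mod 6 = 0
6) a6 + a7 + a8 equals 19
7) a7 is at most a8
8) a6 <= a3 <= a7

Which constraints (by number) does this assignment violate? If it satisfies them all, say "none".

1) 8 mod 3 = 2, not 0 — violated.
2) a3 = 1, a1 = 8; 1 < 8 — OK.
3) a6 = 3, and 3 ≠ 1 — OK.
4) values 1, 3, 8 are pairwise distinct — OK.
5) a1 + a6 = 11; 11 mod 6 = 5, not 0 — violated.
6) a6 + a7 + a8 = 3 + 8 + 11 = 22, not 19 — violated.
7) a7 = 8, a8 = 11; 8 ≤ 11 — OK.
8) values 3, 1, 8; a6 = 3 is not <= a3 = 1 — violated.

No — constraints 1, 5, 6, and 8 are not satisfied.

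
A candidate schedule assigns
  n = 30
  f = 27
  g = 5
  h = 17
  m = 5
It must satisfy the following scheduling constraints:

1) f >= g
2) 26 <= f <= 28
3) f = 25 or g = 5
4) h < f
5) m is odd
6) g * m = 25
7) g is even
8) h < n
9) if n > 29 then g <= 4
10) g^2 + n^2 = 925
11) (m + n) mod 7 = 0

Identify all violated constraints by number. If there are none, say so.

Constraints 7 and 9 are violated.

1) f = 27, g = 5; 27 ≥ 5 — holds.
2) f = 27 lies in [26, 28] — holds.
3) f = 27 ≠ 25, but g = 5 = 5 (second disjunct) — holds.
4) h = 17, f = 27; 17 < 27 — holds.
5) m = 5 is odd — holds.
6) g * m = 5 * 5 = 25 — holds.
7) g = 5 is odd — does not hold.
8) h = 17, n = 30; 17 < 30 — holds.
9) n = 30 > 29, so we need g ≤ 4; but g = 5 > 4 — does not hold.
10) g^2 + n^2 = 5^2 + 30^2 = 25 + 900 = 925 — holds.
11) m + n = 35; 35 mod 7 = 0 — holds.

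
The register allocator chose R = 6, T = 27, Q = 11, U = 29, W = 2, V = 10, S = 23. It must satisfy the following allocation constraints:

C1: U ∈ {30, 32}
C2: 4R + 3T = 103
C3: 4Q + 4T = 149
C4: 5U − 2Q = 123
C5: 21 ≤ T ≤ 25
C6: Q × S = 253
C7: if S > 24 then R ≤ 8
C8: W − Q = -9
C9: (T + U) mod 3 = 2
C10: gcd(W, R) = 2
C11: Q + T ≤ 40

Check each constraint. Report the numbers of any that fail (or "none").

Constraints 1, 2, 3, and 5 are violated.

C1: U = 29 is not in {30, 32} — does not hold.
C2: 4R + 3T = 4(6) + 3(27) = 105, not 103 — does not hold.
C3: 4Q + 4T = 4(11) + 4(27) = 152, not 149 — does not hold.
C4: 5U − 2Q = 5(29) − 2(11) = 123 — holds.
C5: T = 27 is outside [21, 25] — does not hold.
C6: Q × S = 11 × 23 = 253 — holds.
C7: S = 23, not > 24; antecedent false, conditional vacuously true — holds.
C8: W − Q = 2 − 11 = -9 — holds.
C9: T + U = 56; 56 mod 3 = 2 — holds.
C10: gcd(2, 6) = 2 — holds.
C11: Q + T = 11 + 27 = 38; 38 ≤ 40 — holds.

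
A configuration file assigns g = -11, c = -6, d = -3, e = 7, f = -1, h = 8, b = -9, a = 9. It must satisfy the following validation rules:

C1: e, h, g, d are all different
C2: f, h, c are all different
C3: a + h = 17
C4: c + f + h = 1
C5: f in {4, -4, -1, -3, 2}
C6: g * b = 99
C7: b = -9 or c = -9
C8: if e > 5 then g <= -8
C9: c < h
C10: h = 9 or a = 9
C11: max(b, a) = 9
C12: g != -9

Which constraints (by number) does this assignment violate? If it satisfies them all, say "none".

C1: values 7, 8, -11, -3 are pairwise distinct — holds.
C2: values -1, 8, -6 are pairwise distinct — holds.
C3: a + h = 9 + 8 = 17 — holds.
C4: c + f + h = -6 + (-1) + 8 = 1 — holds.
C5: f = -1 is in {4, -4, -1, -3, 2} — holds.
C6: g * b = -11 * (-9) = 99 — holds.
C7: b = -9 = -9 (first disjunct) — holds.
C8: e = 7 > 5, so we need g ≤ -8; g = -11 ≤ -8 — holds.
C9: c = -6, h = 8; -6 < 8 — holds.
C10: h = 8 ≠ 9, but a = 9 = 9 (second disjunct) — holds.
C11: max(-9, 9) = 9 — holds.
C12: g = -11, and -11 ≠ -9 — holds.

No violations.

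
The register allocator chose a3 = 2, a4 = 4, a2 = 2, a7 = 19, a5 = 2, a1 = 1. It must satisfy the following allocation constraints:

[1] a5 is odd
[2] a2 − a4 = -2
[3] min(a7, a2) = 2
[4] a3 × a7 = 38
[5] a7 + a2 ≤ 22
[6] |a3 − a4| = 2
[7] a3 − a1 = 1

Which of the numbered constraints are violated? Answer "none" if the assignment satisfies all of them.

Constraint 1 does not hold.

[1] a5 = 2 is even — does not hold.
[2] a2 − a4 = 2 − 4 = -2 — holds.
[3] min(19, 2) = 2 — holds.
[4] a3 × a7 = 2 × 19 = 38 — holds.
[5] a7 + a2 = 19 + 2 = 21; 21 ≤ 22 — holds.
[6] |2 − 4| = 2 — holds.
[7] a3 − a1 = 2 − 1 = 1 — holds.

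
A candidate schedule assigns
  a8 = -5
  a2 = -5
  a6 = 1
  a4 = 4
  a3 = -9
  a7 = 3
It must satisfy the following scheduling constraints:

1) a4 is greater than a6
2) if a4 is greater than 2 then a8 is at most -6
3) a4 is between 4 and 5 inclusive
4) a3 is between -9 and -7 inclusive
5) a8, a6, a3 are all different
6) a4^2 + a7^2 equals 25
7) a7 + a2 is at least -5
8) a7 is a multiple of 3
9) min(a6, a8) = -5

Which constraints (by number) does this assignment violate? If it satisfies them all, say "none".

The assignment fails constraint 2.

1) a4 = 4, a6 = 1; 4 > 1 — OK.
2) a4 = 4 > 2, so we need a8 ≤ -6; but a8 = -5 > -6 — violated.
3) a4 = 4 lies in [4, 5] — OK.
4) a3 = -9 lies in [-9, -7] — OK.
5) values -5, 1, -9 are pairwise distinct — OK.
6) a4^2 + a7^2 = 4^2 + 3^2 = 16 + 9 = 25 — OK.
7) a7 + a2 = 3 + (-5) = -2; -2 ≥ -5 — OK.
8) 3 / 3 = 1, so 3 divides 3 — OK.
9) min(1, -5) = -5 — OK.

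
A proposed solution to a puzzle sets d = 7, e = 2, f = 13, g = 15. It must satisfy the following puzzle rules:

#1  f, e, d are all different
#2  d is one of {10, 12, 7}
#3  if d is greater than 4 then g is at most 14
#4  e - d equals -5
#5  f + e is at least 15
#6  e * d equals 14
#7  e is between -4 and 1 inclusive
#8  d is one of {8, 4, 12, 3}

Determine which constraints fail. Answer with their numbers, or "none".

Constraints 3, 7, and 8 are violated.

#1 values 13, 2, 7 are pairwise distinct  ✔
#2 d = 7 is in {10, 12, 7}  ✔
#3 d = 7 > 4, so we need g ≤ 14; but g = 15 > 14  ✘
#4 e - d = 2 - 7 = -5  ✔
#5 f + e = 13 + 2 = 15; 15 ≥ 15  ✔
#6 e * d = 2 * 7 = 14  ✔
#7 e = 2 is outside [-4, 1]  ✘
#8 d = 7 is not in {8, 4, 12, 3}  ✘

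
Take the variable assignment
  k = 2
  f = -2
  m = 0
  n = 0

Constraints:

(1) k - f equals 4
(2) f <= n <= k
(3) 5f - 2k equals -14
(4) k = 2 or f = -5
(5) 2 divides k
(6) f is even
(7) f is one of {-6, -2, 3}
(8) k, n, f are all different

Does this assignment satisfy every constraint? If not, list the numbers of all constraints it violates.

(1) k - f = 2 - (-2) = 4 — satisfied.
(2) values -2 <= 0 <= 2 — satisfied.
(3) 5f - 2k = 5(-2) - 2(2) = -14 — satisfied.
(4) k = 2 = 2 (first disjunct) — satisfied.
(5) 2 / 2 = 1, so 2 divides 2 — satisfied.
(6) f = -2 is even — satisfied.
(7) f = -2 is in {-6, -2, 3} — satisfied.
(8) values 2, 0, -2 are pairwise distinct — satisfied.

All constraints are satisfied.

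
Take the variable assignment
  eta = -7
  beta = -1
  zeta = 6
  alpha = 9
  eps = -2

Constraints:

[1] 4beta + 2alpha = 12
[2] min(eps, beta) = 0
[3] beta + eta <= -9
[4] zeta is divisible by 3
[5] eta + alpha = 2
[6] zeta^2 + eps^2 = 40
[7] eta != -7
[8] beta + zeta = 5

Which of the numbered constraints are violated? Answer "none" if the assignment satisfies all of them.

No — constraints 1, 2, 3, and 7 are not satisfied.

[1] 4beta + 2alpha = 4(-1) + 2(9) = 14, not 12 — fails.
[2] min(-2, -1) = -2, not 0 — fails.
[3] beta + eta = -1 + (-7) = -8; -8 > -9, bound -9 not met — fails.
[4] 6 / 3 = 2, so 3 divides 6 — holds.
[5] eta + alpha = -7 + 9 = 2 — holds.
[6] zeta^2 + eps^2 = 6^2 + (-2)^2 = 36 + 4 = 40 — holds.
[7] eta = -7, but -7 is required to differ — fails.
[8] beta + zeta = -1 + 6 = 5 — holds.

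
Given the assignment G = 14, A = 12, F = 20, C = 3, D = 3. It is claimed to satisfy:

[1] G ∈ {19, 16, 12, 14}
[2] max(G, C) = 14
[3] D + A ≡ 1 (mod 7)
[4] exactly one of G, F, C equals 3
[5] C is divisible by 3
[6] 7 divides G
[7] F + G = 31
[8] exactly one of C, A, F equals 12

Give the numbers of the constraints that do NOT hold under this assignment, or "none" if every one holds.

[1] G = 14 is in {19, 16, 12, 14} — OK.
[2] max(14, 3) = 14 — OK.
[3] D + A = 15; 15 mod 7 = 1 — OK.
[4] G=14, F=20, C=3; 1 of them equals 3 — OK.
[5] 3 / 3 = 1, so 3 divides 3 — OK.
[6] 14 / 7 = 2, so 7 divides 14 — OK.
[7] F + G = 20 + 14 = 34, not 31 — violated.
[8] C=3, A=12, F=20; 1 of them equals 12 — OK.

No — constraint 7 is not satisfied.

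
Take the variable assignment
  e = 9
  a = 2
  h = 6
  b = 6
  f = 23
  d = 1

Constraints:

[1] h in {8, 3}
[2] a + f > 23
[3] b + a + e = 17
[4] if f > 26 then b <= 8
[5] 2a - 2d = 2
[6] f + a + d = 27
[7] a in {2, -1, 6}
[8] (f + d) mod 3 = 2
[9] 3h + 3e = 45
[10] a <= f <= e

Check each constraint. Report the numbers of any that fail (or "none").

[1] h = 6 is not in {8, 3} — violated.
[2] a + f = 2 + 23 = 25; 25 > 23 — OK.
[3] b + a + e = 6 + 2 + 9 = 17 — OK.
[4] f = 23, not > 26; antecedent false, conditional vacuously true — OK.
[5] 2a - 2d = 2(2) - 2(1) = 2 — OK.
[6] f + a + d = 23 + 2 + 1 = 26, not 27 — violated.
[7] a = 2 is in {2, -1, 6} — OK.
[8] f + d = 24; 24 mod 3 = 0, not 2 — violated.
[9] 3h + 3e = 3(6) + 3(9) = 45 — OK.
[10] values 2, 23, 9; f = 23 is not <= e = 9 — violated.

Violated: 1, 6, 8, 10.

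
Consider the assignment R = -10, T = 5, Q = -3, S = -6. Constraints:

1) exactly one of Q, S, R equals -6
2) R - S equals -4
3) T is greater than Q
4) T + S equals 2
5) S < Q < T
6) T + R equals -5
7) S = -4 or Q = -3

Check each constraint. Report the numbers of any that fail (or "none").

1) Q=-3, S=-6, R=-10; 1 of them equals -6 — OK.
2) R - S = -10 - (-6) = -4 — OK.
3) T = 5, Q = -3; 5 > -3 — OK.
4) T + S = 5 + (-6) = -1, not 2 — violated.
5) values -6 < -3 < 5 — OK.
6) T + R = 5 + (-10) = -5 — OK.
7) S = -6 ≠ -4, but Q = -3 = -3 (second disjunct) — OK.

Violated: 4.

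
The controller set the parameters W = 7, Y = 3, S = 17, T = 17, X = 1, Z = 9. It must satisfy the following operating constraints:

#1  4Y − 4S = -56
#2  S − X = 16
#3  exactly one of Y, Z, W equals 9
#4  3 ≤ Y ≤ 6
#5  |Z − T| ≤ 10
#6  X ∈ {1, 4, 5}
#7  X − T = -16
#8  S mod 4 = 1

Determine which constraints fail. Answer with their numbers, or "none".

#1 4Y − 4S = 4(3) − 4(17) = -56  OK
#2 S − X = 17 − 1 = 16  OK
#3 Y=3, Z=9, W=7; 1 of them equals 9  OK
#4 Y = 3 lies in [3, 6]  OK
#5 |9 − 17| = 8; 8 ≤ 10  OK
#6 X = 1 is in {1, 4, 5}  OK
#7 X − T = 1 − 17 = -16  OK
#8 17 mod 4 = 1  OK

All constraints are satisfied.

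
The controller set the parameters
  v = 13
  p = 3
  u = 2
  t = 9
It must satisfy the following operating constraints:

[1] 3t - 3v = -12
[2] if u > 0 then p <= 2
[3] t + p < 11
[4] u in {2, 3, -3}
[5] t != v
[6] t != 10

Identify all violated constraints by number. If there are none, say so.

No — constraints 2, 3 are not satisfied.

[1] 3t - 3v = 3(9) - 3(13) = -12 — OK.
[2] u = 2 > 0, so we need p ≤ 2; but p = 3 > 2 — violated.
[3] t + p = 9 + 3 = 12; 12 ≥ 11, bound 11 not met — violated.
[4] u = 2 is in {2, 3, -3} — OK.
[5] t = 9, v = 13; distinct — OK.
[6] t = 9, and 9 ≠ 10 — OK.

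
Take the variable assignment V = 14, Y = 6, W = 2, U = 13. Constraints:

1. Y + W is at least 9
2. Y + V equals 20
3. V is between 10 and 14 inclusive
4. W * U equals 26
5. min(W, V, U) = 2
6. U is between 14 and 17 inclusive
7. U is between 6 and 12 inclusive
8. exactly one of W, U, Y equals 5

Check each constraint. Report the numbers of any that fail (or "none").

No — constraints 1, 6, 7, and 8 are not satisfied.

1. Y + W = 6 + 2 = 8; 8 < 9, bound 9 not met  no
2. Y + V = 6 + 14 = 20  yes
3. V = 14 lies in [10, 14]  yes
4. W * U = 2 * 13 = 26  yes
5. min(2, 14, 13) = 2  yes
6. U = 13 is outside [14, 17]  no
7. U = 13 is outside [6, 12]  no
8. W=2, U=13, Y=6; 0 of them equal 5, not exactly one  no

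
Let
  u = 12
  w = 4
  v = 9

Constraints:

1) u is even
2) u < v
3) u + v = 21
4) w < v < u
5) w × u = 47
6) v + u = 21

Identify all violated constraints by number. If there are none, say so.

Violated: 2 and 5.

1) u = 12 is even  ✓
2) u = 12, v = 9; 12 ≥ 9 (want <)  ✗
3) u + v = 12 + 9 = 21  ✓
4) values 4 < 9 < 12  ✓
5) w × u = 4 × 12 = 48, not 47  ✗
6) v + u = 9 + 12 = 21  ✓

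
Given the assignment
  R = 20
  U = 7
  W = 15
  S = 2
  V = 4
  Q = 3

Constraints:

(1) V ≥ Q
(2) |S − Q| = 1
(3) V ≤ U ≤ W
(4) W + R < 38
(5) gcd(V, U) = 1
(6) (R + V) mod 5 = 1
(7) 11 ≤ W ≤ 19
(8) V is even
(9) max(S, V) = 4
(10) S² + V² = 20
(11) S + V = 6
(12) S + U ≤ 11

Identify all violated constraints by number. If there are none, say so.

(1) V = 4, Q = 3; 4 ≥ 3 — holds.
(2) |2 − 3| = 1 — holds.
(3) values 4 ≤ 7 ≤ 15 — holds.
(4) W + R = 15 + 20 = 35; 35 < 38 — holds.
(5) gcd(4, 7) = 1 — holds.
(6) R + V = 24; 24 mod 5 = 4, not 1 — fails.
(7) W = 15 lies in [11, 19] — holds.
(8) V = 4 is even — holds.
(9) max(2, 4) = 4 — holds.
(10) S² + V² = 2² + 4² = 4 + 16 = 20 — holds.
(11) S + V = 2 + 4 = 6 — holds.
(12) S + U = 2 + 7 = 9; 9 ≤ 11 — holds.

Constraint 6 is violated.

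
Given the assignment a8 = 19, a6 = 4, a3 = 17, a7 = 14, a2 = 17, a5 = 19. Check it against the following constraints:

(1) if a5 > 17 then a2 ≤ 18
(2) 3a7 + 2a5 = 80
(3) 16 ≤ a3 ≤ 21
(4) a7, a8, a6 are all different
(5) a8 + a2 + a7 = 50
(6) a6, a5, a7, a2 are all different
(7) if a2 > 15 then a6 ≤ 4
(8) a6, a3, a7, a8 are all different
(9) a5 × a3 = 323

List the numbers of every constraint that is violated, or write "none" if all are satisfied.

(1) a5 = 19 > 17, so we need a2 ≤ 18; a2 = 17 ≤ 18  true
(2) 3a7 + 2a5 = 3(14) + 2(19) = 80  true
(3) a3 = 17 lies in [16, 21]  true
(4) values 14, 19, 4 are pairwise distinct  true
(5) a8 + a2 + a7 = 19 + 17 + 14 = 50  true
(6) values 4, 19, 14, 17 are pairwise distinct  true
(7) a2 = 17 > 15, so we need a6 ≤ 4; a6 = 4 ≤ 4  true
(8) values 4, 17, 14, 19 are pairwise distinct  true
(9) a5 × a3 = 19 × 17 = 323  true

Yes — all constraints hold.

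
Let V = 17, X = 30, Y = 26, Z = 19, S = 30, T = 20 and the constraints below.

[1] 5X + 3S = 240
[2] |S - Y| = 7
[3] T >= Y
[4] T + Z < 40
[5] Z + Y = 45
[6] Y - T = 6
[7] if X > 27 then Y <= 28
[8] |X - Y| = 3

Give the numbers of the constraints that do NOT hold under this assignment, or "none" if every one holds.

The assignment fails constraints 2, 3, 8.

[1] 5X + 3S = 5(30) + 3(30) = 240 — OK.
[2] |30 - 26| = 4, not 7 — violated.
[3] T = 20, Y = 26; 20 < 26 (want ≥) — violated.
[4] T + Z = 20 + 19 = 39; 39 < 40 — OK.
[5] Z + Y = 19 + 26 = 45 — OK.
[6] Y - T = 26 - 20 = 6 — OK.
[7] X = 30 > 27, so we need Y ≤ 28; Y = 26 ≤ 28 — OK.
[8] |30 - 26| = 4, not 3 — violated.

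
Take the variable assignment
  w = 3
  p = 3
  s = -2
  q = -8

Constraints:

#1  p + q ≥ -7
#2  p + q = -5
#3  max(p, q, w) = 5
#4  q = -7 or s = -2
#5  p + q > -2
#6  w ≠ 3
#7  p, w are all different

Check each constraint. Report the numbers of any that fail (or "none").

#1 p + q = 3 + (-8) = -5; -5 ≥ -7 — holds.
#2 p + q = 3 + (-8) = -5 — holds.
#3 max(3, -8, 3) = 3, not 5 — fails.
#4 q = -8 ≠ -7, but s = -2 = -2 (second disjunct) — holds.
#5 p + q = 3 + (-8) = -5; -5 ≤ -2, bound -2 not met — fails.
#6 w = 3, but 3 is required to differ — fails.
#7 p = w = 3, not all different — fails.

Constraints 3, 5, 6, 7 are violated.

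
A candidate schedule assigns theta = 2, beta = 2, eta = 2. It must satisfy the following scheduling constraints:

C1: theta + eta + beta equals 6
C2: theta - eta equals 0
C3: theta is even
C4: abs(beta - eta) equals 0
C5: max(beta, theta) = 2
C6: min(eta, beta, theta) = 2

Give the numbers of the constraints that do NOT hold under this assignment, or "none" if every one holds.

None — every constraint holds.

C1: theta + eta + beta = 2 + 2 + 2 = 6 — holds.
C2: theta - eta = 2 - 2 = 0 — holds.
C3: theta = 2 is even — holds.
C4: abs(2 - 2) = 0 — holds.
C5: max(2, 2) = 2 — holds.
C6: min(2, 2, 2) = 2 — holds.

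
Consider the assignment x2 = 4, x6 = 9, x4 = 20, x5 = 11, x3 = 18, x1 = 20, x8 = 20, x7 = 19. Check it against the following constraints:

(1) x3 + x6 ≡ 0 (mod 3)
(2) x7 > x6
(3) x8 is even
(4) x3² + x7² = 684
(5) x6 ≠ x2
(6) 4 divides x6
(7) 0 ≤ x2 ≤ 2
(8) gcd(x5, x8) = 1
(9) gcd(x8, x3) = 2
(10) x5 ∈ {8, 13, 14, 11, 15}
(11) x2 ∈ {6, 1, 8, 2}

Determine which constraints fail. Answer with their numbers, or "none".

(1) x3 + x6 = 27; 27 mod 3 = 0 — holds.
(2) x7 = 19, x6 = 9; 19 > 9 — holds.
(3) x8 = 20 is even — holds.
(4) x3² + x7² = 18² + 19² = 324 + 361 = 685, not 684 — does not hold.
(5) x6 = 9, x2 = 4; distinct — holds.
(6) 9 = 4×2 + 1, so 4 does not divide 9 — does not hold.
(7) x2 = 4 is outside [0, 2] — does not hold.
(8) gcd(11, 20) = 1 — holds.
(9) gcd(20, 18) = 2 — holds.
(10) x5 = 11 is in {8, 13, 14, 11, 15} — holds.
(11) x2 = 4 is not in {6, 1, 8, 2} — does not hold.

No — constraints 4, 6, 7, and 11 are not satisfied.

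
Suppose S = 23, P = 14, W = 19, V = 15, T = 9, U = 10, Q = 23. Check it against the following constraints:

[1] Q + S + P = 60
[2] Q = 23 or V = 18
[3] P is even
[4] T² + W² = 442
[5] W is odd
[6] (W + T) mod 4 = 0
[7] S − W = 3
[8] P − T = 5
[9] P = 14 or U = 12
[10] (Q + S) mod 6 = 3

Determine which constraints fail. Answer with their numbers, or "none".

No — constraints 7, 10 are not satisfied.

[1] Q + S + P = 23 + 23 + 14 = 60 — holds.
[2] Q = 23 = 23 (first disjunct) — holds.
[3] P = 14 is even — holds.
[4] T² + W² = 9² + 19² = 81 + 361 = 442 — holds.
[5] W = 19 is odd — holds.
[6] W + T = 28; 28 mod 4 = 0 — holds.
[7] S − W = 23 − 19 = 4, not 3 — does not hold.
[8] P − T = 14 − 9 = 5 — holds.
[9] P = 14 = 14 (first disjunct) — holds.
[10] Q + S = 46; 46 mod 6 = 4, not 3 — does not hold.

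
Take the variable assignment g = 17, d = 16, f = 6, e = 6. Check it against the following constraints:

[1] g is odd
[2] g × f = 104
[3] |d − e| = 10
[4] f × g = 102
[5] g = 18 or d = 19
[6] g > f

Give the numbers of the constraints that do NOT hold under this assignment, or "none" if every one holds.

[1] g = 17 is odd  yes
[2] g × f = 17 × 6 = 102, not 104  no
[3] |16 − 6| = 10  yes
[4] f × g = 6 × 17 = 102  yes
[5] g = 17 ≠ 18 and d = 16 ≠ 19; both disjuncts false  no
[6] g = 17, f = 6; 17 > 6  yes

The assignment fails constraints 2, 5.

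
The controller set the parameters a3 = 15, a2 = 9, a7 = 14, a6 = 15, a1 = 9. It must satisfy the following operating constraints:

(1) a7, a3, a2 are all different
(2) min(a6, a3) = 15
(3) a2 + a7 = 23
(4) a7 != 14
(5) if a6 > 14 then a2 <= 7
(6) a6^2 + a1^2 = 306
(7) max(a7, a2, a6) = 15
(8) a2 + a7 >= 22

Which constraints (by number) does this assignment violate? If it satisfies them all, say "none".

Constraints 4 and 5 do not hold.

(1) values 14, 15, 9 are pairwise distinct — holds.
(2) min(15, 15) = 15 — holds.
(3) a2 + a7 = 9 + 14 = 23 — holds.
(4) a7 = 14, but 14 is required to differ — fails.
(5) a6 = 15 > 14, so we need a2 ≤ 7; but a2 = 9 > 7 — fails.
(6) a6^2 + a1^2 = 15^2 + 9^2 = 225 + 81 = 306 — holds.
(7) max(14, 9, 15) = 15 — holds.
(8) a2 + a7 = 9 + 14 = 23; 23 ≥ 22 — holds.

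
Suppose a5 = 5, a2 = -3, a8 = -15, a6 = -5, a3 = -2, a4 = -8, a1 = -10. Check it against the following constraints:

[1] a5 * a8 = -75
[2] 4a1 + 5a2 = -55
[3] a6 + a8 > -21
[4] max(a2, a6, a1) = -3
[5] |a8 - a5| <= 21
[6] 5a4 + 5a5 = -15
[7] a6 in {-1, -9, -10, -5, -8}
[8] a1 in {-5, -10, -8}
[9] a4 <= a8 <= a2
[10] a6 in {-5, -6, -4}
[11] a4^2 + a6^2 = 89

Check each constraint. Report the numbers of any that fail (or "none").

Violated: 9.

[1] a5 * a8 = 5 * (-15) = -75 — holds.
[2] 4a1 + 5a2 = 4(-10) + 5(-3) = -55 — holds.
[3] a6 + a8 = -5 + (-15) = -20; -20 > -21 — holds.
[4] max(-3, -5, -10) = -3 — holds.
[5] |-15 - 5| = 20; 20 ≤ 21 — holds.
[6] 5a4 + 5a5 = 5(-8) + 5(5) = -15 — holds.
[7] a6 = -5 is in {-1, -9, -10, -5, -8} — holds.
[8] a1 = -10 is in {-5, -10, -8} — holds.
[9] values -8, -15, -3; a4 = -8 is not <= a8 = -15 — fails.
[10] a6 = -5 is in {-5, -6, -4} — holds.
[11] a4^2 + a6^2 = (-8)^2 + (-5)^2 = 64 + 25 = 89 — holds.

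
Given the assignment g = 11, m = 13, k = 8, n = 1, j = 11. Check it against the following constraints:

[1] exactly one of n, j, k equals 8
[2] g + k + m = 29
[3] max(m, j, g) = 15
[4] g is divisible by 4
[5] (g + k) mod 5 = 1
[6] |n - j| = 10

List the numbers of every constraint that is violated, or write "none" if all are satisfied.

[1] n=1, j=11, k=8; 1 of them equals 8  true
[2] g + k + m = 11 + 8 + 13 = 32, not 29  false
[3] max(13, 11, 11) = 13, not 15  false
[4] 11 = 4*2 + 3, so 4 does not divide 11  false
[5] g + k = 19; 19 mod 5 = 4, not 1  false
[6] |1 - 11| = 10  true

No — constraints 2, 3, 4, and 5 are not satisfied.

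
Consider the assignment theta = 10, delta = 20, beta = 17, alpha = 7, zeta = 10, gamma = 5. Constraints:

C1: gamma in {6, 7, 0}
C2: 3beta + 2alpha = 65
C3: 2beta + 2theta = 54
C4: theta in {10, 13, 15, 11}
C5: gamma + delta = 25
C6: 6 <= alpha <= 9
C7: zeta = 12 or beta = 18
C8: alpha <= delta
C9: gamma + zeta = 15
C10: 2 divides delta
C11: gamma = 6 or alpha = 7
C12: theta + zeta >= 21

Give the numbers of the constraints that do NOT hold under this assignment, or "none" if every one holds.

C1: gamma = 5 is not in {6, 7, 0}  FAIL
C2: 3beta + 2alpha = 3(17) + 2(7) = 65  OK
C3: 2beta + 2theta = 2(17) + 2(10) = 54  OK
C4: theta = 10 is in {10, 13, 15, 11}  OK
C5: gamma + delta = 5 + 20 = 25  OK
C6: alpha = 7 lies in [6, 9]  OK
C7: zeta = 10 ≠ 12 and beta = 17 ≠ 18; both disjuncts false  FAIL
C8: alpha = 7, delta = 20; 7 ≤ 20  OK
C9: gamma + zeta = 5 + 10 = 15  OK
C10: 20 / 2 = 10, so 2 divides 20  OK
C11: gamma = 5 ≠ 6, but alpha = 7 = 7 (second disjunct)  OK
C12: theta + zeta = 10 + 10 = 20; 20 < 21, bound 21 not met  FAIL

Constraints 1, 7, 12 are violated.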